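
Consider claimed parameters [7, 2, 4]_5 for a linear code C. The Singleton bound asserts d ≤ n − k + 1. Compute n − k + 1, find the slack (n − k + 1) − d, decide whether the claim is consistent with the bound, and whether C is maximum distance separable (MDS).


Singleton RHS = n − k + 1 = 6, slack = 2, bound satisfied, not MDS.

Singleton bound: d ≤ n − k + 1.
Here n = 7, k = 2, so n − k + 1 = 6.
Given d = 4, check d ≤ 6: YES.
Slack = (n − k + 1) − d = 2.
The code is NOT MDS (slack = 2 > 0).
Description: the claimed parameters are [7, 2, 4]_5; such a code would be non-MDS.


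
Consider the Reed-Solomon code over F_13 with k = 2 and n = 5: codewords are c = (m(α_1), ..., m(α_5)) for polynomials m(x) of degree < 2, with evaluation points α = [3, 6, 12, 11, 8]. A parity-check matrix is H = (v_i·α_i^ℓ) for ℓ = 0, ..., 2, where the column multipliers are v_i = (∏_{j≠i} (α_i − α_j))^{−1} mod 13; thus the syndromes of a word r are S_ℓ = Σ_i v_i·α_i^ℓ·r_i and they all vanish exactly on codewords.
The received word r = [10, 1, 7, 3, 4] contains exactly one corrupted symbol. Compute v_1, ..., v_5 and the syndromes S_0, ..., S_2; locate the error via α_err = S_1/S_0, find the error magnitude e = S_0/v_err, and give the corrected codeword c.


S = (9, 2, 12), error at position 2, error magnitude e = 5, c = [10, 9, 7, 3, 4].

Step 1: column multipliers v_i = (∏_{j≠i}(α_i − α_j))^{−1} mod 13.
  i = 1 (α = 3): (3−6)(3−12)(3−11)(3−8) = (−3)·(−9)·(−8)·(−5) = 1080 ≡ 1, so v_1 = 1^{−1} = 1 (mod 13).
  i = 2 (α = 6): (6−3)(6−12)(6−11)(6−8) = 3·(−6)·(−5)·(−2) = −180 ≡ 2, so v_2 = 2^{−1} = 7 (mod 13).
  i = 3 (α = 12): (12−3)(12−6)(12−11)(12−8) = 9·6·1·4 = 216 ≡ 8, so v_3 = 8^{−1} = 5 (mod 13).
  i = 4 (α = 11): (11−3)(11−6)(11−12)(11−8) = 8·5·(−1)·3 = −120 ≡ 10, so v_4 = 10^{−1} = 4 (mod 13).
  i = 5 (α = 8): (8−3)(8−6)(8−12)(8−11) = 5·2·(−4)·(−3) = 120 ≡ 3, so v_5 = 3^{−1} = 9 (mod 13).
  v = [1, 7, 5, 4, 9].
Step 2: syndromes of r = [10, 1, 7, 3, 4] (all sums mod 13).
  S_0 = Σ v_i r_i = 1·10 + 7·1 + 5·7 + 4·3 + 9·4 = 100 ≡ 9.
  S_1 = Σ v_i α_i r_i = 1·3·10 + 7·6·1 + 5·12·7 + 4·11·3 + 9·8·4 = 912 ≡ 2.
  α_i^2 mod 13 = [9, 10, 1, 4, 12].
  S_2 = Σ v_i α_i^2 r_i = 1·9·10 + 7·10·1 + 5·1·7 + 4·4·3 + 9·12·4 = 675 ≡ 12.
  S = (9, 2, 12) ≠ 0, so r is not a codeword (an error is present).
Step 3: locate the error. For a single error e at position i, S_ℓ = v_i·e·α_i^ℓ, so α_err = S_1/S_0.
  S_0^{−1} = 9^{−1} = 3 (mod 13), so α_err = 2·3 = 6 ≡ 6 = α_2. Error position i = 2.
  Consistency check: S_2/S_1 = 12·7 = 84 ≡ 6 = α_err ✓ (single-error assumption holds).
Step 4: error magnitude e = S_0/v_2 = S_0·∏_{j≠2}(α_2 − α_j) = 9·2 = 18 ≡ 5 (mod 13).
Step 5: correct position 2: c_2 = r_2 − e = 1 − 5 ≡ 9 (mod 13). Hence c = [10, 9, 7, 3, 4].
  Check: interpolating c through the α_i gives m(x) = 11 + 4·x (degree < 2) with m(α_i) = c_i for every i, so c is indeed a codeword.


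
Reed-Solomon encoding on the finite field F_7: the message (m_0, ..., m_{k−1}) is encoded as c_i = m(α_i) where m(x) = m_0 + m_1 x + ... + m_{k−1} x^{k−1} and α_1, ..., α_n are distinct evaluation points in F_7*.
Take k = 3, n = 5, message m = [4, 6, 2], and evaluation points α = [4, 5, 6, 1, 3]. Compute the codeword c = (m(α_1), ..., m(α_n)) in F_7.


c = [4, 0, 0, 5, 5]

Message polynomial: m(x) = 4 + 6·x + 2·x^2 (mod 7).
For each evaluation point α_i, compute m(α_i) mod 7:
  α_1 = 4: Horner steps 2 → 0 → 4, so m(4) = 4.
  α_2 = 5: Horner steps 2 → 2 → 0, so m(5) = 0.
  α_3 = 6: Horner steps 2 → 4 → 0, so m(6) = 0.
  α_4 = 1: Horner steps 2 → 1 → 5, so m(1) = 5.
  α_5 = 3: Horner steps 2 → 5 → 5, so m(3) = 5.
Codeword c = [4, 0, 0, 5, 5] ∈ F_7^5.


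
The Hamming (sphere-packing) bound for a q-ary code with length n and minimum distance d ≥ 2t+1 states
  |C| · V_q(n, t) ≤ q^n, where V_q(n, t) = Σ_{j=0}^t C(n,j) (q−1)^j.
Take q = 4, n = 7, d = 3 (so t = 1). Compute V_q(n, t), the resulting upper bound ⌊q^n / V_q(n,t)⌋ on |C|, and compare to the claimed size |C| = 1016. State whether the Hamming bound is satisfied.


V_q(n, t) = 22, q^n = 16384, Hamming bound = 744, |C| = 1016 > bound (violated).

Step 1: Compute V_q(n, t) = Σ_{j=0}^1 C(n, j) (q−1)^j.
  j = 0: C(7,0)·(3)^0 = 1·1 = 1.
  j = 1: C(7,1)·(3)^1 = 7·3 = 21.
  V_q(n, t) = 1 + 21 = 22.
Step 2: q^n = 4^7 = 16384.
Step 3: Hamming bound ⌊q^n / V_q(n,t)⌋ = ⌊16384/22⌋ = 744.
Step 4: Compare |C| = 1016 to 744: violated.
The claimed |C| lies above the Hamming bound, so no 4-ary code of length 7 with d ≥ 3 can have 1016 codewords.


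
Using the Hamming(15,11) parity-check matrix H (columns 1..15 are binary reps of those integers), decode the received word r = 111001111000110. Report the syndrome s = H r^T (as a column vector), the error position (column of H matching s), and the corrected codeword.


s = (0, 0, 1, 1)^T, error position = 3, corrected codeword c = 110001111000110

Compute s = H r^T mod 2 one row at a time:
  s_1 = 1 + 1 + 0 + 0 + 0 + 1 + 1 + 0 = 4 ≡ 0 (mod 2).
  s_2 = 0 + 0 + 1 + 1 + 0 + 1 + 1 + 0 = 4 ≡ 0 (mod 2).
  s_3 = 1 + 1 + 1 + 1 + 0 + 0 + 1 + 0 = 5 ≡ 1 (mod 2).
  s_4 = 1 + 1 + 0 + 1 + 1 + 0 + 1 + 0 = 5 ≡ 1 (mod 2).
s = (0, 0, 1, 1)^T — this equals column 3 of H (binary 0011), so error is at position 3.
Correct: flip bit 3 of r = 111001111000110 to get c = 110001111000110.


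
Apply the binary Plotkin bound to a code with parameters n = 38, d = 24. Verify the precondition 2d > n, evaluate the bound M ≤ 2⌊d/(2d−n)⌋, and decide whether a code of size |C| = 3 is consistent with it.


Plotkin bound M ≤ 4; given |C| = 3 ≤ bound (satisfied).

Check applicability: 2d = 48, n = 38.
2d − n = 10 > 0, so Plotkin applies.
Compute d/(2d−n) = 24/10 ≈ 2.4000.
⌊d/(2d−n)⌋ = 2.
Plotkin bound: M ≤ 2·2 = 4.
Given |C| = 3, check: satisfied.
This |C| is below the Plotkin bound.


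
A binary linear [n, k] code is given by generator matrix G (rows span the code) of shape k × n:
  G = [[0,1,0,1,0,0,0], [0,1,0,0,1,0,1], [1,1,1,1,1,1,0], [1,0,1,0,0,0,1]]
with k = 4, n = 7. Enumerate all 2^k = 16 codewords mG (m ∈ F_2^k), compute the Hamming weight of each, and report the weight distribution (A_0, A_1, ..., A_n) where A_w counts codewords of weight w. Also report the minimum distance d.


Weight distribution: A_0 = 1, A_2 = 3, A_3 = 4, A_4 = 3, A_5 = 4, A_6 = 1. Minimum distance d = 2.

Enumerate all 2^4 = 16 messages m ∈ F_2^4.
For each, compute codeword c = mG in F_2^7, then tally its weight.
  m = 0000 → c = 0000000, weight = 0.
  m = 1000 → c = 0101000, weight = 2.
  m = 0100 → c = 0100101, weight = 3.
  m = 1100 → c = 0001101, weight = 3.
  m = 0010 → c = 1111110, weight = 6.
  m = 1010 → c = 1010110, weight = 4.
  m = 0110 → c = 1011011, weight = 5.
  m = 1110 → c = 1110011, weight = 5.
  m = 0001 → c = 1010001, weight = 3.
  m = 1001 → c = 1111001, weight = 5.
  m = 0101 → c = 1110100, weight = 4.
  m = 1101 → c = 1011100, weight = 4.
  m = 0011 → c = 0101111, weight = 5.
  m = 1011 → c = 0000111, weight = 3.
  m = 0111 → c = 0001010, weight = 2.
  m = 1111 → c = 0100010, weight = 2.
Tally weights:
  weight 0: 1 codewords.
  weight 2: 3 codewords.
  weight 3: 4 codewords.
  weight 4: 3 codewords.
  weight 5: 4 codewords.
  weight 6: 1 codewords.
Minimum distance d = smallest w > 0 with A_w > 0 = 2.
Sanity: Σ A_w = 16 = 2^4 = 16 ✓.


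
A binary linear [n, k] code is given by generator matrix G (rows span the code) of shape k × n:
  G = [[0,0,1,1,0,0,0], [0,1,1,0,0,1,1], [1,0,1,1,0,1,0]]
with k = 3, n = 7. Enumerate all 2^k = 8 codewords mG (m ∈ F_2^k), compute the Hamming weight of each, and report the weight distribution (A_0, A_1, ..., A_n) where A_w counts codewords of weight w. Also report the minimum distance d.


Weight distribution: A_0 = 1, A_2 = 2, A_4 = 5. Minimum distance d = 2.

Enumerate all 2^3 = 8 messages m ∈ F_2^3.
For each, compute codeword c = mG in F_2^7, then tally its weight.
  m = 000 → c = 0000000, weight = 0.
  m = 100 → c = 0011000, weight = 2.
  m = 010 → c = 0110011, weight = 4.
  m = 110 → c = 0101011, weight = 4.
  m = 001 → c = 1011010, weight = 4.
  m = 101 → c = 1000010, weight = 2.
  m = 011 → c = 1101001, weight = 4.
  m = 111 → c = 1110001, weight = 4.
Tally weights:
  weight 0: 1 codewords.
  weight 2: 2 codewords.
  weight 4: 5 codewords.
Minimum distance d = smallest w > 0 with A_w > 0 = 2.
Sanity: Σ A_w = 8 = 2^3 = 8 ✓.


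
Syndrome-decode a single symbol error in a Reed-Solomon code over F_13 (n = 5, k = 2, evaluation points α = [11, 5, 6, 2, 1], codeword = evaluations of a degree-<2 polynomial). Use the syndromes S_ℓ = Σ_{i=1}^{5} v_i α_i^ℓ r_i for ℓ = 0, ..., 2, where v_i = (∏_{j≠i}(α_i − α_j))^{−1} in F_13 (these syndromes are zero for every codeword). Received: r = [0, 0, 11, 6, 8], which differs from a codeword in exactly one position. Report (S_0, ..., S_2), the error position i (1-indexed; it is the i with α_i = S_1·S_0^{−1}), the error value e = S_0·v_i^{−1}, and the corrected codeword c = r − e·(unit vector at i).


S = (10, 6, 1), error at position 1, error magnitude e = 12, c = [1, 0, 11, 6, 8].

Step 1: column multipliers v_i = (∏_{j≠i}(α_i − α_j))^{−1} mod 13.
  i = 1 (α = 11): (11−5)(11−6)(11−2)(11−1) = 6·5·9·10 = 2700 ≡ 9, so v_1 = 9^{−1} = 3 (mod 13).
  i = 2 (α = 5): (5−11)(5−6)(5−2)(5−1) = (−6)·(−1)·3·4 = 72 ≡ 7, so v_2 = 7^{−1} = 2 (mod 13).
  i = 3 (α = 6): (6−11)(6−5)(6−2)(6−1) = (−5)·1·4·5 = −100 ≡ 4, so v_3 = 4^{−1} = 10 (mod 13).
  i = 4 (α = 2): (2−11)(2−5)(2−6)(2−1) = (−9)·(−3)·(−4)·1 = −108 ≡ 9, so v_4 = 9^{−1} = 3 (mod 13).
  i = 5 (α = 1): (1−11)(1−5)(1−6)(1−2) = (−10)·(−4)·(−5)·(−1) = 200 ≡ 5, so v_5 = 5^{−1} = 8 (mod 13).
  v = [3, 2, 10, 3, 8].
Step 2: syndromes of r = [0, 0, 11, 6, 8] (all sums mod 13).
  S_0 = Σ v_i r_i = 3·0 + 2·0 + 10·11 + 3·6 + 8·8 = 192 ≡ 10.
  S_1 = Σ v_i α_i r_i = 3·11·0 + 2·5·0 + 10·6·11 + 3·2·6 + 8·1·8 = 760 ≡ 6.
  α_i^2 mod 13 = [4, 12, 10, 4, 1].
  S_2 = Σ v_i α_i^2 r_i = 3·4·0 + 2·12·0 + 10·10·11 + 3·4·6 + 8·1·8 = 1236 ≡ 1.
  S = (10, 6, 1) ≠ 0, so r is not a codeword (an error is present).
Step 3: locate the error. For a single error e at position i, S_ℓ = v_i·e·α_i^ℓ, so α_err = S_1/S_0.
  S_0^{−1} = 10^{−1} = 4 (mod 13), so α_err = 6·4 = 24 ≡ 11 = α_1. Error position i = 1.
  Consistency check: S_2/S_1 = 1·11 = 11 ≡ 11 = α_err ✓ (single-error assumption holds).
Step 4: error magnitude e = S_0/v_1 = S_0·∏_{j≠1}(α_1 − α_j) = 10·9 = 90 ≡ 12 (mod 13).
Step 5: correct position 1: c_1 = r_1 − e = 0 − 12 ≡ 1 (mod 13). Hence c = [1, 0, 11, 6, 8].
  Check: interpolating c through the α_i gives m(x) = 10 + 11·x (degree < 2) with m(α_i) = c_i for every i, so c is indeed a codeword.


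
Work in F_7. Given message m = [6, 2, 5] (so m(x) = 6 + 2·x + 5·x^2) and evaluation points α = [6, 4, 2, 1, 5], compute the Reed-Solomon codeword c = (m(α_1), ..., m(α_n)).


c = [2, 3, 2, 6, 1]

Message polynomial: m(x) = 6 + 2·x + 5·x^2 (mod 7).
For each evaluation point α_i, compute m(α_i) mod 7:
  α_1 = 6: Horner steps 5 → 4 → 2, so m(6) = 2.
  α_2 = 4: Horner steps 5 → 1 → 3, so m(4) = 3.
  α_3 = 2: Horner steps 5 → 5 → 2, so m(2) = 2.
  α_4 = 1: Horner steps 5 → 0 → 6, so m(1) = 6.
  α_5 = 5: Horner steps 5 → 6 → 1, so m(5) = 1.
Codeword c = [2, 3, 2, 6, 1] ∈ F_7^5.


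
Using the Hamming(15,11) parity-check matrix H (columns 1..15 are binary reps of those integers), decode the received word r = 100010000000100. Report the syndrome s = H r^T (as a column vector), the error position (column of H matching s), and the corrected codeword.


s = (1, 0, 0, 1)^T, error position = 9, corrected codeword c = 100010001000100

Compute s = H r^T mod 2 one row at a time:
  s_1 = 0 + 0 + 0 + 0 + 0 + 1 + 0 + 0 = 1 ≡ 1 (mod 2).
  s_2 = 0 + 1 + 0 + 0 + 0 + 1 + 0 + 0 = 2 ≡ 0 (mod 2).
  s_3 = 0 + 0 + 0 + 0 + 0 + 0 + 0 + 0 = 0 ≡ 0 (mod 2).
  s_4 = 1 + 0 + 1 + 0 + 0 + 0 + 1 + 0 = 3 ≡ 1 (mod 2).
s = (1, 0, 0, 1)^T — this equals column 9 of H (binary 1001), so error is at position 9.
Correct: flip bit 9 of r = 100010000000100 to get c = 100010001000100.


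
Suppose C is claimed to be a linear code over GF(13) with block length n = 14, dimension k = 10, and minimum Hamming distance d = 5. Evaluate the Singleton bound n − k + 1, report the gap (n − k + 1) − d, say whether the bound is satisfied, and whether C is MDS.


Singleton RHS = n − k + 1 = 5, slack = 0, bound satisfied, MDS.

Singleton bound: d ≤ n − k + 1.
Here n = 14, k = 10, so n − k + 1 = 5.
Given d = 5, check d ≤ 5: YES.
Slack = (n − k + 1) − d = 0.
The code is MDS (slack = 0).
Description: the claimed parameters are [14, 10, 5]_13; such a code would be MDS (meets Singleton bound).


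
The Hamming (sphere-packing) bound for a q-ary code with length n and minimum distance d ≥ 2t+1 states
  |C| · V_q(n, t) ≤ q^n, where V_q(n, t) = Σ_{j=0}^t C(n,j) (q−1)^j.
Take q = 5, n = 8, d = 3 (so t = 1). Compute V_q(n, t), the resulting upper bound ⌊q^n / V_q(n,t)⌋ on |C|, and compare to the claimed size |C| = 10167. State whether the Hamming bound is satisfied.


V_q(n, t) = 33, q^n = 390625, Hamming bound = 11837, |C| = 10167 ≤ bound (satisfied).

Step 1: Compute V_q(n, t) = Σ_{j=0}^1 C(n, j) (q−1)^j.
  j = 0: C(8,0)·(4)^0 = 1·1 = 1.
  j = 1: C(8,1)·(4)^1 = 8·4 = 32.
  V_q(n, t) = 1 + 32 = 33.
Step 2: q^n = 5^8 = 390625.
Step 3: Hamming bound ⌊q^n / V_q(n,t)⌋ = ⌊390625/33⌋ = 11837.
Step 4: Compare |C| = 10167 to 11837: satisfied.
The claimed |C| lies below the Hamming bound.


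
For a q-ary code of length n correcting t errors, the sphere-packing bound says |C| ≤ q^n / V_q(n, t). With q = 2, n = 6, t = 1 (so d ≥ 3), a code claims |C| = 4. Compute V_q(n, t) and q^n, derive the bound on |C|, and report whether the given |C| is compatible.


V_q(n, t) = 7, q^n = 64, Hamming bound = 9, |C| = 4 ≤ bound (satisfied).

Step 1: Compute V_q(n, t) = Σ_{j=0}^1 C(n, j) (q−1)^j.
  j = 0: C(6,0)·(1)^0 = 1·1 = 1.
  j = 1: C(6,1)·(1)^1 = 6·1 = 6.
  V_q(n, t) = 1 + 6 = 7.
Step 2: q^n = 2^6 = 64.
Step 3: Hamming bound ⌊q^n / V_q(n,t)⌋ = ⌊64/7⌋ = 9.
Step 4: Compare |C| = 4 to 9: satisfied.
The claimed |C| lies below the Hamming bound.


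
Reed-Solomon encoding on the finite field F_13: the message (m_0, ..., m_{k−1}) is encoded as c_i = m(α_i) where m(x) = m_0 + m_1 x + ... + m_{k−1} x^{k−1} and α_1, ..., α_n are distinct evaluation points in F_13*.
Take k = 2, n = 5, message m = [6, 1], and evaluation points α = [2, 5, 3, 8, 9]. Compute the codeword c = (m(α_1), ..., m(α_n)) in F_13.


c = [8, 11, 9, 1, 2]

Message polynomial: m(x) = 6 + 1·x (mod 13).
For each evaluation point α_i, compute m(α_i) mod 13:
  α_1 = 2: Horner steps 1 → 8, so m(2) = 8.
  α_2 = 5: Horner steps 1 → 11, so m(5) = 11.
  α_3 = 3: Horner steps 1 → 9, so m(3) = 9.
  α_4 = 8: Horner steps 1 → 1, so m(8) = 1.
  α_5 = 9: Horner steps 1 → 2, so m(9) = 2.
Codeword c = [8, 11, 9, 1, 2] ∈ F_13^5.


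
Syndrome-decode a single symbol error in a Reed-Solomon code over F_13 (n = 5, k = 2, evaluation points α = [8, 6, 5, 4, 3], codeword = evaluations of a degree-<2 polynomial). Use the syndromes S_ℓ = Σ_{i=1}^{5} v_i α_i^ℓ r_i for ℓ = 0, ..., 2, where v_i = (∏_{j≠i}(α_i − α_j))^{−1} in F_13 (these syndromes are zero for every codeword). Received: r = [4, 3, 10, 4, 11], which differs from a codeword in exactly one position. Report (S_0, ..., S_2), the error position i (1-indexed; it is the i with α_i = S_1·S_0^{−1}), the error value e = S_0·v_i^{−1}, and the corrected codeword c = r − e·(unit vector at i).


S = (5, 1, 8), error at position 1, error magnitude e = 2, c = [2, 3, 10, 4, 11].

Step 1: column multipliers v_i = (∏_{j≠i}(α_i − α_j))^{−1} mod 13.
  i = 1 (α = 8): (8−6)(8−5)(8−4)(8−3) = 2·3·4·5 = 120 ≡ 3, so v_1 = 3^{−1} = 9 (mod 13).
  i = 2 (α = 6): (6−8)(6−5)(6−4)(6−3) = (−2)·1·2·3 = −12 ≡ 1, so v_2 = 1^{−1} = 1 (mod 13).
  i = 3 (α = 5): (5−8)(5−6)(5−4)(5−3) = (−3)·(−1)·1·2 = 6 ≡ 6, so v_3 = 6^{−1} = 11 (mod 13).
  i = 4 (α = 4): (4−8)(4−6)(4−5)(4−3) = (−4)·(−2)·(−1)·1 = −8 ≡ 5, so v_4 = 5^{−1} = 8 (mod 13).
  i = 5 (α = 3): (3−8)(3−6)(3−5)(3−4) = (−5)·(−3)·(−2)·(−1) = 30 ≡ 4, so v_5 = 4^{−1} = 10 (mod 13).
  v = [9, 1, 11, 8, 10].
Step 2: syndromes of r = [4, 3, 10, 4, 11] (all sums mod 13).
  S_0 = Σ v_i r_i = 9·4 + 1·3 + 11·10 + 8·4 + 10·11 = 291 ≡ 5.
  S_1 = Σ v_i α_i r_i = 9·8·4 + 1·6·3 + 11·5·10 + 8·4·4 + 10·3·11 = 1314 ≡ 1.
  α_i^2 mod 13 = [12, 10, 12, 3, 9].
  S_2 = Σ v_i α_i^2 r_i = 9·12·4 + 1·10·3 + 11·12·10 + 8·3·4 + 10·9·11 = 2868 ≡ 8.
  S = (5, 1, 8) ≠ 0, so r is not a codeword (an error is present).
Step 3: locate the error. For a single error e at position i, S_ℓ = v_i·e·α_i^ℓ, so α_err = S_1/S_0.
  S_0^{−1} = 5^{−1} = 8 (mod 13), so α_err = 1·8 = 8 ≡ 8 = α_1. Error position i = 1.
  Consistency check: S_2/S_1 = 8·1 = 8 ≡ 8 = α_err ✓ (single-error assumption holds).
Step 4: error magnitude e = S_0/v_1 = S_0·∏_{j≠1}(α_1 − α_j) = 5·3 = 15 ≡ 2 (mod 13).
Step 5: correct position 1: c_1 = r_1 − e = 4 − 2 ≡ 2 (mod 13). Hence c = [2, 3, 10, 4, 11].
  Check: interpolating c through the α_i gives m(x) = 6 + 6·x (degree < 2) with m(α_i) = c_i for every i, so c is indeed a codeword.


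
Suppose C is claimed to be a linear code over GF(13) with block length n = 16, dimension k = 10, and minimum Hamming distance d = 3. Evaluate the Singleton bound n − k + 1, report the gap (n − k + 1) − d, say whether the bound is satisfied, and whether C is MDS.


Singleton RHS = n − k + 1 = 7, slack = 4, bound satisfied, not MDS.

Singleton bound: d ≤ n − k + 1.
Here n = 16, k = 10, so n − k + 1 = 7.
Given d = 3, check d ≤ 7: YES.
Slack = (n − k + 1) − d = 4.
The code is NOT MDS (slack = 4 > 0).
Description: the claimed parameters are [16, 10, 3]_13; such a code would be non-MDS.


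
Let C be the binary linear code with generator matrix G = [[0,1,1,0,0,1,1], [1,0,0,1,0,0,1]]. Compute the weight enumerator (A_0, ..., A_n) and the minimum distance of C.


Weight distribution: A_0 = 1, A_3 = 1, A_4 = 1, A_5 = 1. Minimum distance d = 3.

Enumerate all 2^2 = 4 messages m ∈ F_2^2.
For each, compute codeword c = mG in F_2^7, then tally its weight.
  m = 00 → c = 0000000, weight = 0.
  m = 10 → c = 0110011, weight = 4.
  m = 01 → c = 1001001, weight = 3.
  m = 11 → c = 1111010, weight = 5.
Tally weights:
  weight 0: 1 codewords.
  weight 3: 1 codewords.
  weight 4: 1 codewords.
  weight 5: 1 codewords.
Minimum distance d = smallest w > 0 with A_w > 0 = 3.
Sanity: Σ A_w = 4 = 2^2 = 4 ✓.


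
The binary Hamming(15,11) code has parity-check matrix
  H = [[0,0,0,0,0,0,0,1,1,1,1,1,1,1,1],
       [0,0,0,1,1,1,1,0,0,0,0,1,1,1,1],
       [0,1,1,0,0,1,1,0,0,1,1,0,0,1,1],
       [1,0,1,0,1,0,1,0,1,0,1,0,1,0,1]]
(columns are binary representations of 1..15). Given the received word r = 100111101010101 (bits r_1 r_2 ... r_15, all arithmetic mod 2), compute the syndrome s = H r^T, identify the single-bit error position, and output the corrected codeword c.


s = (0, 0, 0, 1)^T, error position = 1, corrected codeword c = 000111101010101

Compute s = H r^T mod 2 one row at a time:
  s_1 = 0 + 1 + 0 + 1 + 0 + 1 + 0 + 1 = 4 ≡ 0 (mod 2).
  s_2 = 1 + 1 + 1 + 1 + 0 + 1 + 0 + 1 = 6 ≡ 0 (mod 2).
  s_3 = 0 + 0 + 1 + 1 + 0 + 1 + 0 + 1 = 4 ≡ 0 (mod 2).
  s_4 = 1 + 0 + 1 + 1 + 1 + 1 + 1 + 1 = 7 ≡ 1 (mod 2).
s = (0, 0, 0, 1)^T — this equals column 1 of H (binary 0001), so error is at position 1.
Correct: flip bit 1 of r = 100111101010101 to get c = 000111101010101.


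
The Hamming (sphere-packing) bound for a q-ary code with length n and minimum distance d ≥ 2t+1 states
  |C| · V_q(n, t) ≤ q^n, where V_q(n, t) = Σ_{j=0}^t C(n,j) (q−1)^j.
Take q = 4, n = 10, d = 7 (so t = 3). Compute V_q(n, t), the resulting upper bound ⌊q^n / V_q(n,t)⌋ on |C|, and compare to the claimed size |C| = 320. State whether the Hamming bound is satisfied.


V_q(n, t) = 3676, q^n = 1048576, Hamming bound = 285, |C| = 320 > bound (violated).

Step 1: Compute V_q(n, t) = Σ_{j=0}^3 C(n, j) (q−1)^j.
  j = 0: C(10,0)·(3)^0 = 1·1 = 1.
  j = 1: C(10,1)·(3)^1 = 10·3 = 30.
  j = 2: C(10,2)·(3)^2 = 45·9 = 405.
  j = 3: C(10,3)·(3)^3 = 120·27 = 3240.
  V_q(n, t) = 1 + 30 + 405 + 3240 = 3676.
Step 2: q^n = 4^10 = 1048576.
Step 3: Hamming bound ⌊q^n / V_q(n,t)⌋ = ⌊1048576/3676⌋ = 285.
Step 4: Compare |C| = 320 to 285: violated.
The claimed |C| lies above the Hamming bound, so no 4-ary code of length 10 with d ≥ 7 can have 320 codewords.


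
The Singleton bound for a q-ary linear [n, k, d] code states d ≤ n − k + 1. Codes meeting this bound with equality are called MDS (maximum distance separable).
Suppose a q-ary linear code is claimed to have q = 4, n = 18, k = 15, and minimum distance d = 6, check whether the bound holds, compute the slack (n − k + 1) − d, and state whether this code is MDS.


Singleton RHS = n − k + 1 = 4, slack = -2, bound violated (no such code; not MDS).

Singleton bound: d ≤ n − k + 1.
Here n = 18, k = 15, so n − k + 1 = 4.
Given d = 6, check d ≤ 4: NO.
Slack = (n − k + 1) − d = -2.
The slack is negative: d = 6 exceeds n − k + 1 = 4 by 2, so the Singleton bound is violated and no linear [18, 15, 6]_4 code can exist. In particular it is not MDS (MDS requires d = n − k + 1 exactly).
Description: the claimed parameters are [18, 15, 6]_4; such a code would be impossible (violates the Singleton bound).


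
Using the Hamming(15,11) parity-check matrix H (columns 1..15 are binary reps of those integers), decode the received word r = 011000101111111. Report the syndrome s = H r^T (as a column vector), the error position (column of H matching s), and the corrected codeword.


s = (1, 1, 1, 0)^T, error position = 14, corrected codeword c = 011000101111101

Compute s = H r^T mod 2 one row at a time:
  s_1 = 0 + 1 + 1 + 1 + 1 + 1 + 1 + 1 = 7 ≡ 1 (mod 2).
  s_2 = 0 + 0 + 0 + 1 + 1 + 1 + 1 + 1 = 5 ≡ 1 (mod 2).
  s_3 = 1 + 1 + 0 + 1 + 1 + 1 + 1 + 1 = 7 ≡ 1 (mod 2).
  s_4 = 0 + 1 + 0 + 1 + 1 + 1 + 1 + 1 = 6 ≡ 0 (mod 2).
s = (1, 1, 1, 0)^T — this equals column 14 of H (binary 1110), so error is at position 14.
Correct: flip bit 14 of r = 011000101111111 to get c = 011000101111101.


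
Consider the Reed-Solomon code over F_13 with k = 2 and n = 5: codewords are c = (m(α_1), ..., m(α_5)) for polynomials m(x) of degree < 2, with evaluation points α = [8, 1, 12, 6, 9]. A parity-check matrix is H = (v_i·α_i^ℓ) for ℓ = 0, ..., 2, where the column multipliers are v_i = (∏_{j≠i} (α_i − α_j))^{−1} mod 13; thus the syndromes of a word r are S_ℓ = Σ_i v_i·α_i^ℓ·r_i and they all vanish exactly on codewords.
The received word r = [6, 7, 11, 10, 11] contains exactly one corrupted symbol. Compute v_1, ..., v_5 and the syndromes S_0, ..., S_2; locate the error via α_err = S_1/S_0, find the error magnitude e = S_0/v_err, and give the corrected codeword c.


S = (12, 4, 10), error at position 5, error magnitude e = 7, c = [6, 7, 11, 10, 4].

Step 1: column multipliers v_i = (∏_{j≠i}(α_i − α_j))^{−1} mod 13.
  i = 1 (α = 8): (8−1)(8−12)(8−6)(8−9) = 7·(−4)·2·(−1) = 56 ≡ 4, so v_1 = 4^{−1} = 10 (mod 13).
  i = 2 (α = 1): (1−8)(1−12)(1−6)(1−9) = (−7)·(−11)·(−5)·(−8) = 3080 ≡ 12, so v_2 = 12^{−1} = 12 (mod 13).
  i = 3 (α = 12): (12−8)(12−1)(12−6)(12−9) = 4·11·6·3 = 792 ≡ 12, so v_3 = 12^{−1} = 12 (mod 13).
  i = 4 (α = 6): (6−8)(6−1)(6−12)(6−9) = (−2)·5·(−6)·(−3) = −180 ≡ 2, so v_4 = 2^{−1} = 7 (mod 13).
  i = 5 (α = 9): (9−8)(9−1)(9−12)(9−6) = 1·8·(−3)·3 = −72 ≡ 6, so v_5 = 6^{−1} = 11 (mod 13).
  v = [10, 12, 12, 7, 11].
Step 2: syndromes of r = [6, 7, 11, 10, 11] (all sums mod 13).
  S_0 = Σ v_i r_i = 10·6 + 12·7 + 12·11 + 7·10 + 11·11 = 467 ≡ 12.
  S_1 = Σ v_i α_i r_i = 10·8·6 + 12·1·7 + 12·12·11 + 7·6·10 + 11·9·11 = 3657 ≡ 4.
  α_i^2 mod 13 = [12, 1, 1, 10, 3].
  S_2 = Σ v_i α_i^2 r_i = 10·12·6 + 12·1·7 + 12·1·11 + 7·10·10 + 11·3·11 = 1999 ≡ 10.
  S = (12, 4, 10) ≠ 0, so r is not a codeword (an error is present).
Step 3: locate the error. For a single error e at position i, S_ℓ = v_i·e·α_i^ℓ, so α_err = S_1/S_0.
  S_0^{−1} = 12^{−1} = 12 (mod 13), so α_err = 4·12 = 48 ≡ 9 = α_5. Error position i = 5.
  Consistency check: S_2/S_1 = 10·10 = 100 ≡ 9 = α_err ✓ (single-error assumption holds).
Step 4: error magnitude e = S_0/v_5 = S_0·∏_{j≠5}(α_5 − α_j) = 12·6 = 72 ≡ 7 (mod 13).
Step 5: correct position 5: c_5 = r_5 − e = 11 − 7 ≡ 4 (mod 13). Hence c = [6, 7, 11, 10, 4].
  Check: interpolating c through the α_i gives m(x) = 9 + 11·x (degree < 2) with m(α_i) = c_i for every i, so c is indeed a codeword.


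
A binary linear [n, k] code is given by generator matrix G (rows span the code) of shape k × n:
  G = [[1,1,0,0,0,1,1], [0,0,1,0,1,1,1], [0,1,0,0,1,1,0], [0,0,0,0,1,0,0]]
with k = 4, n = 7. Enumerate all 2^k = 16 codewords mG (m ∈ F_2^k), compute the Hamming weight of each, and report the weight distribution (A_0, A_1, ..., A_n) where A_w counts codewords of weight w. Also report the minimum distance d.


Weight distribution: A_0 = 1, A_1 = 1, A_2 = 2, A_3 = 6, A_4 = 5, A_5 = 1. Minimum distance d = 1.

Enumerate all 2^4 = 16 messages m ∈ F_2^4.
For each, compute codeword c = mG in F_2^7, then tally its weight.
  m = 0000 → c = 0000000, weight = 0.
  m = 1000 → c = 1100011, weight = 4.
  m = 0100 → c = 0010111, weight = 4.
  m = 1100 → c = 1110100, weight = 4.
  m = 0010 → c = 0100110, weight = 3.
  m = 1010 → c = 1000101, weight = 3.
  m = 0110 → c = 0110001, weight = 3.
  m = 1110 → c = 1010010, weight = 3.
  m = 0001 → c = 0000100, weight = 1.
  m = 1001 → c = 1100111, weight = 5.
  m = 0101 → c = 0010011, weight = 3.
  m = 1101 → c = 1110000, weight = 3.
  m = 0011 → c = 0100010, weight = 2.
  m = 1011 → c = 1000001, weight = 2.
  m = 0111 → c = 0110101, weight = 4.
  m = 1111 → c = 1010110, weight = 4.
Tally weights:
  weight 0: 1 codewords.
  weight 1: 1 codewords.
  weight 2: 2 codewords.
  weight 3: 6 codewords.
  weight 4: 5 codewords.
  weight 5: 1 codewords.
Minimum distance d = smallest w > 0 with A_w > 0 = 1.
Sanity: Σ A_w = 16 = 2^4 = 16 ✓.


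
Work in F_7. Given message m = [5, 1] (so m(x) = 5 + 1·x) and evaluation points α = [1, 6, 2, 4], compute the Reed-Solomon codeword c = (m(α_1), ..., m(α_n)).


c = [6, 4, 0, 2]

Message polynomial: m(x) = 5 + 1·x (mod 7).
For each evaluation point α_i, compute m(α_i) mod 7:
  α_1 = 1: Horner steps 1 → 6, so m(1) = 6.
  α_2 = 6: Horner steps 1 → 4, so m(6) = 4.
  α_3 = 2: Horner steps 1 → 0, so m(2) = 0.
  α_4 = 4: Horner steps 1 → 2, so m(4) = 2.
Codeword c = [6, 4, 0, 2] ∈ F_7^4.


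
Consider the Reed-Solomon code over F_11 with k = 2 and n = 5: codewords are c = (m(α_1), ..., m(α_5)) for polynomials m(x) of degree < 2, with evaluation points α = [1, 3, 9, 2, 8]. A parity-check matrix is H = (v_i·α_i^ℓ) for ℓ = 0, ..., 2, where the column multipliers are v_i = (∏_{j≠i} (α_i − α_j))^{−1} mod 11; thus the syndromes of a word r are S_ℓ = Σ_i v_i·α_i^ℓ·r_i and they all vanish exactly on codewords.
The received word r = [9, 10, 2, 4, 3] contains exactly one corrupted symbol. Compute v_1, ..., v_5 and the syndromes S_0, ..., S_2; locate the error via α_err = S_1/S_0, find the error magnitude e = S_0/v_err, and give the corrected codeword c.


S = (4, 10, 3), error at position 5, error magnitude e = 7, c = [9, 10, 2, 4, 7].

Step 1: column multipliers v_i = (∏_{j≠i}(α_i − α_j))^{−1} mod 11.
  i = 1 (α = 1): (1−3)(1−9)(1−2)(1−8) = (−2)·(−8)·(−1)·(−7) = 112 ≡ 2, so v_1 = 2^{−1} = 6 (mod 11).
  i = 2 (α = 3): (3−1)(3−9)(3−2)(3−8) = 2·(−6)·1·(−5) = 60 ≡ 5, so v_2 = 5^{−1} = 9 (mod 11).
  i = 3 (α = 9): (9−1)(9−3)(9−2)(9−8) = 8·6·7·1 = 336 ≡ 6, so v_3 = 6^{−1} = 2 (mod 11).
  i = 4 (α = 2): (2−1)(2−3)(2−9)(2−8) = 1·(−1)·(−7)·(−6) = −42 ≡ 2, so v_4 = 2^{−1} = 6 (mod 11).
  i = 5 (α = 8): (8−1)(8−3)(8−9)(8−2) = 7·5·(−1)·6 = −210 ≡ 10, so v_5 = 10^{−1} = 10 (mod 11).
  v = [6, 9, 2, 6, 10].
Step 2: syndromes of r = [9, 10, 2, 4, 3] (all sums mod 11).
  S_0 = Σ v_i r_i = 6·9 + 9·10 + 2·2 + 6·4 + 10·3 = 202 ≡ 4.
  S_1 = Σ v_i α_i r_i = 6·1·9 + 9·3·10 + 2·9·2 + 6·2·4 + 10·8·3 = 648 ≡ 10.
  α_i^2 mod 11 = [1, 9, 4, 4, 9].
  S_2 = Σ v_i α_i^2 r_i = 6·1·9 + 9·9·10 + 2·4·2 + 6·4·4 + 10·9·3 = 1246 ≡ 3.
  S = (4, 10, 3) ≠ 0, so r is not a codeword (an error is present).
Step 3: locate the error. For a single error e at position i, S_ℓ = v_i·e·α_i^ℓ, so α_err = S_1/S_0.
  S_0^{−1} = 4^{−1} = 3 (mod 11), so α_err = 10·3 = 30 ≡ 8 = α_5. Error position i = 5.
  Consistency check: S_2/S_1 = 3·10 = 30 ≡ 8 = α_err ✓ (single-error assumption holds).
Step 4: error magnitude e = S_0/v_5 = S_0·∏_{j≠5}(α_5 − α_j) = 4·10 = 40 ≡ 7 (mod 11).
Step 5: correct position 5: c_5 = r_5 − e = 3 − 7 ≡ 7 (mod 11). Hence c = [9, 10, 2, 4, 7].
  Check: interpolating c through the α_i gives m(x) = 3 + 6·x (degree < 2) with m(α_i) = c_i for every i, so c is indeed a codeword.


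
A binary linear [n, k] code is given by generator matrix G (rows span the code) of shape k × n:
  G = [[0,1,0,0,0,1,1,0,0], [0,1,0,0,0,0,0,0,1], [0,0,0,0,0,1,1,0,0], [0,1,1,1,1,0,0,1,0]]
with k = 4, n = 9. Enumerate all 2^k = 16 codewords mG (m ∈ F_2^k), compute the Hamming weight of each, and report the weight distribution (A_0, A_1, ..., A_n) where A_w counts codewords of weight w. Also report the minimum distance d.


Weight distribution: A_0 = 1, A_1 = 2, A_2 = 2, A_3 = 2, A_4 = 2, A_5 = 2, A_6 = 2, A_7 = 2, A_8 = 1. Minimum distance d = 1.

Enumerate all 2^4 = 16 messages m ∈ F_2^4.
For each, compute codeword c = mG in F_2^9, then tally its weight.
  m = 0000 → c = 000000000, weight = 0.
  m = 1000 → c = 010001100, weight = 3.
  m = 0100 → c = 010000001, weight = 2.
  m = 1100 → c = 000001101, weight = 3.
  m = 0010 → c = 000001100, weight = 2.
  m = 1010 → c = 010000000, weight = 1.
  m = 0110 → c = 010001101, weight = 4.
  m = 1110 → c = 000000001, weight = 1.
  m = 0001 → c = 011110010, weight = 5.
  m = 1001 → c = 001111110, weight = 6.
  m = 0101 → c = 001110011, weight = 5.
  m = 1101 → c = 011111111, weight = 8.
  m = 0011 → c = 011111110, weight = 7.
  m = 1011 → c = 001110010, weight = 4.
  m = 0111 → c = 001111111, weight = 7.
  m = 1111 → c = 011110011, weight = 6.
Tally weights:
  weight 0: 1 codewords.
  weight 1: 2 codewords.
  weight 2: 2 codewords.
  weight 3: 2 codewords.
  weight 4: 2 codewords.
  weight 5: 2 codewords.
  weight 6: 2 codewords.
  weight 7: 2 codewords.
  weight 8: 1 codewords.
Minimum distance d = smallest w > 0 with A_w > 0 = 1.
Sanity: Σ A_w = 16 = 2^4 = 16 ✓.


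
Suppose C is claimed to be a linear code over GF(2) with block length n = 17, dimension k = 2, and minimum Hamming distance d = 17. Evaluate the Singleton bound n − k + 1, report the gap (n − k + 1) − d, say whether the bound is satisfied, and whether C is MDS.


Singleton RHS = n − k + 1 = 16, slack = -1, bound violated (no such code; not MDS).

Singleton bound: d ≤ n − k + 1.
Here n = 17, k = 2, so n − k + 1 = 16.
Given d = 17, check d ≤ 16: NO.
Slack = (n − k + 1) − d = -1.
The slack is negative: d = 17 exceeds n − k + 1 = 16 by 1, so the Singleton bound is violated and no linear [17, 2, 17]_2 code can exist. In particular it is not MDS (MDS requires d = n − k + 1 exactly).
Description: the claimed parameters are [17, 2, 17]_2; such a code would be impossible (violates the Singleton bound).


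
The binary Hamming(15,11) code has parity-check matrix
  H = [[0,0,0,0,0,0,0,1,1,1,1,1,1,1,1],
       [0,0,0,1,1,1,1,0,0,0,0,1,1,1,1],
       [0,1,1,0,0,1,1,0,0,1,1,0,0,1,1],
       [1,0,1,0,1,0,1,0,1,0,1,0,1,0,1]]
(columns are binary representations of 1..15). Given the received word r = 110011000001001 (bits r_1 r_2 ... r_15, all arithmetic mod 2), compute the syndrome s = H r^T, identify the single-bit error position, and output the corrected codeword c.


s = (0, 0, 1, 1)^T, error position = 3, corrected codeword c = 111011000001001

Compute s = H r^T mod 2 one row at a time:
  s_1 = 0 + 0 + 0 + 0 + 1 + 0 + 0 + 1 = 2 ≡ 0 (mod 2).
  s_2 = 0 + 1 + 1 + 0 + 1 + 0 + 0 + 1 = 4 ≡ 0 (mod 2).
  s_3 = 1 + 0 + 1 + 0 + 0 + 0 + 0 + 1 = 3 ≡ 1 (mod 2).
  s_4 = 1 + 0 + 1 + 0 + 0 + 0 + 0 + 1 = 3 ≡ 1 (mod 2).
s = (0, 0, 1, 1)^T — this equals column 3 of H (binary 0011), so error is at position 3.
Correct: flip bit 3 of r = 110011000001001 to get c = 111011000001001.


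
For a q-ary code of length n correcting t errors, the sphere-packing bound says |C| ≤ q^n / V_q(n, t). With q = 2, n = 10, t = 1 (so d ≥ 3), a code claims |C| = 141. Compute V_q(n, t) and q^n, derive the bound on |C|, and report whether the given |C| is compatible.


V_q(n, t) = 11, q^n = 1024, Hamming bound = 93, |C| = 141 > bound (violated).

Step 1: Compute V_q(n, t) = Σ_{j=0}^1 C(n, j) (q−1)^j.
  j = 0: C(10,0)·(1)^0 = 1·1 = 1.
  j = 1: C(10,1)·(1)^1 = 10·1 = 10.
  V_q(n, t) = 1 + 10 = 11.
Step 2: q^n = 2^10 = 1024.
Step 3: Hamming bound ⌊q^n / V_q(n,t)⌋ = ⌊1024/11⌋ = 93.
Step 4: Compare |C| = 141 to 93: violated.
The claimed |C| lies above the Hamming bound, so no 2-ary code of length 10 with d ≥ 3 can have 141 codewords.


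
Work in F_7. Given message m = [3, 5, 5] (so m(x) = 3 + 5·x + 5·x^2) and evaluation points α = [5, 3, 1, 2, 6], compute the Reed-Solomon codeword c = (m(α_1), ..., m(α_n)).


c = [6, 0, 6, 5, 3]

Message polynomial: m(x) = 3 + 5·x + 5·x^2 (mod 7).
For each evaluation point α_i, compute m(α_i) mod 7:
  α_1 = 5: Horner steps 5 → 2 → 6, so m(5) = 6.
  α_2 = 3: Horner steps 5 → 6 → 0, so m(3) = 0.
  α_3 = 1: Horner steps 5 → 3 → 6, so m(1) = 6.
  α_4 = 2: Horner steps 5 → 1 → 5, so m(2) = 5.
  α_5 = 6: Horner steps 5 → 0 → 3, so m(6) = 3.
Codeword c = [6, 0, 6, 5, 3] ∈ F_7^5.


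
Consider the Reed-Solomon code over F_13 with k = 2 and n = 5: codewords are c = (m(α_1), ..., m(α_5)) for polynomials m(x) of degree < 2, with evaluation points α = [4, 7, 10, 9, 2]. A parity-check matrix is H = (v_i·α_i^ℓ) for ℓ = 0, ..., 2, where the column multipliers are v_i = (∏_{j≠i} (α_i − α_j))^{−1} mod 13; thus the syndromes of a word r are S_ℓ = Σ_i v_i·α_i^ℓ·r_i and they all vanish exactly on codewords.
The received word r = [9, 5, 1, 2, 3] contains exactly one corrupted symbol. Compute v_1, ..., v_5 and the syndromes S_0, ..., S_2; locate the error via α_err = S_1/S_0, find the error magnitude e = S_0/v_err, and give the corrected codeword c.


S = (7, 11, 8), error at position 4, error magnitude e = 4, c = [9, 5, 1, 11, 3].

Step 1: column multipliers v_i = (∏_{j≠i}(α_i − α_j))^{−1} mod 13.
  i = 1 (α = 4): (4−7)(4−10)(4−9)(4−2) = (−3)·(−6)·(−5)·2 = −180 ≡ 2, so v_1 = 2^{−1} = 7 (mod 13).
  i = 2 (α = 7): (7−4)(7−10)(7−9)(7−2) = 3·(−3)·(−2)·5 = 90 ≡ 12, so v_2 = 12^{−1} = 12 (mod 13).
  i = 3 (α = 10): (10−4)(10−7)(10−9)(10−2) = 6·3·1·8 = 144 ≡ 1, so v_3 = 1^{−1} = 1 (mod 13).
  i = 4 (α = 9): (9−4)(9−7)(9−10)(9−2) = 5·2·(−1)·7 = −70 ≡ 8, so v_4 = 8^{−1} = 5 (mod 13).
  i = 5 (α = 2): (2−4)(2−7)(2−10)(2−9) = (−2)·(−5)·(−8)·(−7) = 560 ≡ 1, so v_5 = 1^{−1} = 1 (mod 13).
  v = [7, 12, 1, 5, 1].
Step 2: syndromes of r = [9, 5, 1, 2, 3] (all sums mod 13).
  S_0 = Σ v_i r_i = 7·9 + 12·5 + 1·1 + 5·2 + 1·3 = 137 ≡ 7.
  S_1 = Σ v_i α_i r_i = 7·4·9 + 12·7·5 + 1·10·1 + 5·9·2 + 1·2·3 = 778 ≡ 11.
  α_i^2 mod 13 = [3, 10, 9, 3, 4].
  S_2 = Σ v_i α_i^2 r_i = 7·3·9 + 12·10·5 + 1·9·1 + 5·3·2 + 1·4·3 = 840 ≡ 8.
  S = (7, 11, 8) ≠ 0, so r is not a codeword (an error is present).
Step 3: locate the error. For a single error e at position i, S_ℓ = v_i·e·α_i^ℓ, so α_err = S_1/S_0.
  S_0^{−1} = 7^{−1} = 2 (mod 13), so α_err = 11·2 = 22 ≡ 9 = α_4. Error position i = 4.
  Consistency check: S_2/S_1 = 8·6 = 48 ≡ 9 = α_err ✓ (single-error assumption holds).
Step 4: error magnitude e = S_0/v_4 = S_0·∏_{j≠4}(α_4 − α_j) = 7·8 = 56 ≡ 4 (mod 13).
Step 5: correct position 4: c_4 = r_4 − e = 2 − 4 ≡ 11 (mod 13). Hence c = [9, 5, 1, 11, 3].
  Check: interpolating c through the α_i gives m(x) = 10 + 3·x (degree < 2) with m(α_i) = c_i for every i, so c is indeed a codeword.


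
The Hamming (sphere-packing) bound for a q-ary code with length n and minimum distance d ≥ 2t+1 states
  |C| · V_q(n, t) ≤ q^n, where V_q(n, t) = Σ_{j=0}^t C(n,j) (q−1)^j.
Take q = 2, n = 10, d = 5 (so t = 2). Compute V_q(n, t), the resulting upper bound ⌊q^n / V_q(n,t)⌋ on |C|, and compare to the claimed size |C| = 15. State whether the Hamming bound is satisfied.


V_q(n, t) = 56, q^n = 1024, Hamming bound = 18, |C| = 15 ≤ bound (satisfied).

Step 1: Compute V_q(n, t) = Σ_{j=0}^2 C(n, j) (q−1)^j.
  j = 0: C(10,0)·(1)^0 = 1·1 = 1.
  j = 1: C(10,1)·(1)^1 = 10·1 = 10.
  j = 2: C(10,2)·(1)^2 = 45·1 = 45.
  V_q(n, t) = 1 + 10 + 45 = 56.
Step 2: q^n = 2^10 = 1024.
Step 3: Hamming bound ⌊q^n / V_q(n,t)⌋ = ⌊1024/56⌋ = 18.
Step 4: Compare |C| = 15 to 18: satisfied.
The claimed |C| lies below the Hamming bound.


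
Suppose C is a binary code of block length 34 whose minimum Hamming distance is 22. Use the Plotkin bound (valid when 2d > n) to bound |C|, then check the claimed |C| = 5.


Plotkin bound M ≤ 4; given |C| = 5 > bound (violated).

Check applicability: 2d = 44, n = 34.
2d − n = 10 > 0, so Plotkin applies.
Compute d/(2d−n) = 22/10 ≈ 2.2000.
⌊d/(2d−n)⌋ = 2.
Plotkin bound: M ≤ 2·2 = 4.
Given |C| = 5, check: VIOLATED.
This |C| is above the Plotkin bound, so no binary code with n = 34, d = 22 and 5 codewords exists.


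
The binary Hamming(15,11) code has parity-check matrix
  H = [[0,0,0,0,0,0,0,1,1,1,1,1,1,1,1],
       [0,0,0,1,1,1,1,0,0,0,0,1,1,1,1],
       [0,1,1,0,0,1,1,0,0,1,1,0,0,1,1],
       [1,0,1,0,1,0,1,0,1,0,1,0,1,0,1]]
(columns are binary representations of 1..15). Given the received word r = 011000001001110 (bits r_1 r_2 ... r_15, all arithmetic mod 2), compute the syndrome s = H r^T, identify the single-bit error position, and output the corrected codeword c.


s = (0, 1, 1, 1)^T, error position = 7, corrected codeword c = 011000101001110

Compute s = H r^T mod 2 one row at a time:
  s_1 = 0 + 1 + 0 + 0 + 1 + 1 + 1 + 0 = 4 ≡ 0 (mod 2).
  s_2 = 0 + 0 + 0 + 0 + 1 + 1 + 1 + 0 = 3 ≡ 1 (mod 2).
  s_3 = 1 + 1 + 0 + 0 + 0 + 0 + 1 + 0 = 3 ≡ 1 (mod 2).
  s_4 = 0 + 1 + 0 + 0 + 1 + 0 + 1 + 0 = 3 ≡ 1 (mod 2).
s = (0, 1, 1, 1)^T — this equals column 7 of H (binary 0111), so error is at position 7.
Correct: flip bit 7 of r = 011000001001110 to get c = 011000101001110.


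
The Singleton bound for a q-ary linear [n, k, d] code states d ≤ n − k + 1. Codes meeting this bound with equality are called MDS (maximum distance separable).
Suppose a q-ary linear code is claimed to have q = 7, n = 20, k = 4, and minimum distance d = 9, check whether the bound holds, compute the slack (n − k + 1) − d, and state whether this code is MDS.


Singleton RHS = n − k + 1 = 17, slack = 8, bound satisfied, not MDS.

Singleton bound: d ≤ n − k + 1.
Here n = 20, k = 4, so n − k + 1 = 17.
Given d = 9, check d ≤ 17: YES.
Slack = (n − k + 1) − d = 8.
The code is NOT MDS (slack = 8 > 0).
Description: the claimed parameters are [20, 4, 9]_7; such a code would be non-MDS.
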